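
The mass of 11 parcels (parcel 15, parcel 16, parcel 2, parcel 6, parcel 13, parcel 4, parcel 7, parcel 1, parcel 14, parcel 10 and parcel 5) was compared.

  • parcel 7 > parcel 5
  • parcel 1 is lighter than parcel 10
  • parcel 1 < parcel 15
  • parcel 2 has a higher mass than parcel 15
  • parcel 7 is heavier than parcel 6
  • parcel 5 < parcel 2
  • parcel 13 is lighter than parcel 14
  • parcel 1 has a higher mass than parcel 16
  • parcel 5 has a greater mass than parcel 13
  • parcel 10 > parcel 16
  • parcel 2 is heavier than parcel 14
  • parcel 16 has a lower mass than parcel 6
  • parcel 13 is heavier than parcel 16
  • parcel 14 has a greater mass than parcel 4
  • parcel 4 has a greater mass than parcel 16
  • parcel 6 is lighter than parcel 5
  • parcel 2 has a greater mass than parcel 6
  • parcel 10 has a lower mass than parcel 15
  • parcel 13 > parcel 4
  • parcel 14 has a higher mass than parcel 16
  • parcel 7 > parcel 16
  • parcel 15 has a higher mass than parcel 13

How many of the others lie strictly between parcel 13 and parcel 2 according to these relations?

3

The relations place parcel 13 below parcel 2. An element lies strictly between them when it is forced above parcel 13 and also forced below parcel 2.
Above parcel 13: {parcel 5, parcel 15, parcel 14, parcel 7}. Below parcel 2: {parcel 16, parcel 6, parcel 4, parcel 1, parcel 10, parcel 5, parcel 15, parcel 14}.
Intersection: {parcel 5, parcel 15, parcel 14} — 3.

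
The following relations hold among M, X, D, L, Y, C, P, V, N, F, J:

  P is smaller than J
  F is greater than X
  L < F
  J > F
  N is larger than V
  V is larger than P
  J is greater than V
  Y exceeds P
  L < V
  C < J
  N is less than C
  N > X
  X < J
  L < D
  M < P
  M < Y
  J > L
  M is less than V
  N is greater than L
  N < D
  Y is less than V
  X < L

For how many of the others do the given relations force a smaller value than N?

6

The elements the relations force below N are X, M, P, Y, L, V — no chain reaches any other.
That is 6.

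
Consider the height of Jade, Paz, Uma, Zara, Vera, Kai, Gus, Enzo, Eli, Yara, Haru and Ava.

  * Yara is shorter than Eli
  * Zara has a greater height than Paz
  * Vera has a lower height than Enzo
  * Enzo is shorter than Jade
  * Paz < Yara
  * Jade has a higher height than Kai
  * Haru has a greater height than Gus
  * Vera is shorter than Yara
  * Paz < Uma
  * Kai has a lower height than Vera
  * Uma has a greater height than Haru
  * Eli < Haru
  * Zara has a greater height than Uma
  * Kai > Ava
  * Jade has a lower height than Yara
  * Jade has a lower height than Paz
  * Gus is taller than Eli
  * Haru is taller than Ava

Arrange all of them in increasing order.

Nothing is placed below Ava, so it is least; from there Ava < Kai; Kai < Vera; Vera < Enzo; Enzo < Jade; Jade < Paz; Paz < Yara; Yara < Eli; Eli < Gus; Gus < Haru; Haru < Uma; Uma < Zara, each given directly.

Ava < Kai < Vera < Enzo < Jade < Paz < Yara < Eli < Gus < Haru < Uma < Zara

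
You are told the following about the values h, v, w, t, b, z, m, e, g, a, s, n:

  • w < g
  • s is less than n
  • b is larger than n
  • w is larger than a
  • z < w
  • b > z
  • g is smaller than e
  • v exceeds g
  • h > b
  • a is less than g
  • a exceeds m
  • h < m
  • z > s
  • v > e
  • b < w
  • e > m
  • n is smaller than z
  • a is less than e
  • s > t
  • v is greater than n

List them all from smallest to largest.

The consecutive links are each given: t < s; s < n; n < z; z < b; b < h; h < m; m < a; a < w; w < g; g < e; e < v.

t < s < n < z < b < h < m < a < w < g < e < v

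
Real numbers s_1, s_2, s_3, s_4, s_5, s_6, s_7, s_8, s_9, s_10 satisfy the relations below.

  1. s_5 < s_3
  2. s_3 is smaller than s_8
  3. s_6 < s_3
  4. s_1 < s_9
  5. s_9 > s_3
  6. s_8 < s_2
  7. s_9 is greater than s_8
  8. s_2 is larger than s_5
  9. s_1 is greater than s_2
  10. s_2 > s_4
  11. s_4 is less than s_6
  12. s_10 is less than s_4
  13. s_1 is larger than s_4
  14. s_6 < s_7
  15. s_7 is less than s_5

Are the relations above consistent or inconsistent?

The single ordering s_10 < s_4 < s_6 < s_7 < s_5 < s_3 < s_8 < s_2 < s_1 < s_9 satisfies every listed relation, so no contradiction arises.

consistent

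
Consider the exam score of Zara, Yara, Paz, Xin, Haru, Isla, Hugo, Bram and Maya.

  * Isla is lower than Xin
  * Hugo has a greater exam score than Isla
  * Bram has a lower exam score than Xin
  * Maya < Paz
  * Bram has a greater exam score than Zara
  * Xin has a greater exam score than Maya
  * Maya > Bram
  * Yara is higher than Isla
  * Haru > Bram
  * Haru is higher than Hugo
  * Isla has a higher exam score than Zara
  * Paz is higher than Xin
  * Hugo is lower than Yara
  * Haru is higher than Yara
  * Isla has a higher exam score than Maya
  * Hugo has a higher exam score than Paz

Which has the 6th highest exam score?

Isla

The consecutive relations fix a unique order: Zara < Bram < Maya < Isla < Xin < Paz < Hugo < Yara < Haru.
Counting 6 from the largest end gives Isla.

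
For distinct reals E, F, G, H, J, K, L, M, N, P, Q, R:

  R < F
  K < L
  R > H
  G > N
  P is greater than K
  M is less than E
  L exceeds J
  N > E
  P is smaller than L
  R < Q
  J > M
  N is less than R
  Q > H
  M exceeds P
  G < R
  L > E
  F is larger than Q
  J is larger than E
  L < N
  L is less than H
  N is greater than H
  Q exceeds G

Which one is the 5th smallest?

The consecutive relations fix a unique order: K < P < M < E < J < L < H < N < G < R < Q < F.
The 5th smallest is J.

J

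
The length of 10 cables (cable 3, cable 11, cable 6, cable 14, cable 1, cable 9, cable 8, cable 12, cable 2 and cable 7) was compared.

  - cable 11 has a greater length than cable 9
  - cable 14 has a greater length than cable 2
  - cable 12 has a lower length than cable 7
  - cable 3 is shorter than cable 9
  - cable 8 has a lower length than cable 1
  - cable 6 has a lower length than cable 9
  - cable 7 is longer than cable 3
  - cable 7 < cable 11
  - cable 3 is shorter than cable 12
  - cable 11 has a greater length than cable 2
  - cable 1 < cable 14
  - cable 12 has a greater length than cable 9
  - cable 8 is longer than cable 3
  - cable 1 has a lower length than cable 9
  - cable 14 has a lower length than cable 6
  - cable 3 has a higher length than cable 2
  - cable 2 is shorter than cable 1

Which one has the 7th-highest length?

cable 1

Chaining the given pairs: cable 2 < cable 3 < cable 8 < cable 1 < cable 14 < cable 6 < cable 9 < cable 12 < cable 7 < cable 11.
The 7th largest is cable 1.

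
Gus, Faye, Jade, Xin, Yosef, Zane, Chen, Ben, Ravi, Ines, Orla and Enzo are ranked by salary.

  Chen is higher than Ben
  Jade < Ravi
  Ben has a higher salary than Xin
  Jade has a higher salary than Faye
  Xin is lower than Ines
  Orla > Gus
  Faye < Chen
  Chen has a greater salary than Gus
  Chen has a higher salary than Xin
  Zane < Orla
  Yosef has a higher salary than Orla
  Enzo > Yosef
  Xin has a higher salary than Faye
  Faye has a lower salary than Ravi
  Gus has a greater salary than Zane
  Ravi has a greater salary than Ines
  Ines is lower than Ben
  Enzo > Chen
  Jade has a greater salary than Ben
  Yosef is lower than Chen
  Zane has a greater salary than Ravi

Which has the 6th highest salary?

The consecutive relations fix a unique order: Faye < Xin < Ines < Ben < Jade < Ravi < Zane < Gus < Orla < Yosef < Chen < Enzo.
The 6th largest is Zane.

Zane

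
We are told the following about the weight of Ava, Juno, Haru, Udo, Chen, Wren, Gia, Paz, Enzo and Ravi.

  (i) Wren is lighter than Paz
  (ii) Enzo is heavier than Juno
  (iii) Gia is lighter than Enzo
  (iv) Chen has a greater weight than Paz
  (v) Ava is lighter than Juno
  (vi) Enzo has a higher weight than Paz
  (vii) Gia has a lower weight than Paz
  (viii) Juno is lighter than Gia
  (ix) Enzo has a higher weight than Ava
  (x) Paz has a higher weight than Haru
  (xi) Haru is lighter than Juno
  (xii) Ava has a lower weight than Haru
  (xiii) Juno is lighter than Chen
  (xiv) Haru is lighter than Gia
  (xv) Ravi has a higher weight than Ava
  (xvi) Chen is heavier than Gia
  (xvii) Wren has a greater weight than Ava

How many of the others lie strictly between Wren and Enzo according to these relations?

1

The relations place Wren below Enzo. An element lies strictly between them when it is forced above Wren and also forced below Enzo.
Above Wren: {Paz, Chen}. Below Enzo: {Ava, Haru, Juno, Gia, Paz}.
Intersection: {Paz} — 1.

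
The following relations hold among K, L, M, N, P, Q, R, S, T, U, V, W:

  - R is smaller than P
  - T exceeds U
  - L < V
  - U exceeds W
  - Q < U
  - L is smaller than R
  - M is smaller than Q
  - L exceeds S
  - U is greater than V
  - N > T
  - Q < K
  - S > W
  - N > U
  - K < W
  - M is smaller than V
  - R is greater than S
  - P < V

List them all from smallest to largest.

Nothing is placed below M, so it is least; from there M < Q; Q < K; K < W; W < S; S < L; L < R; R < P; P < V; V < U; U < T; T < N, each given directly.

M < Q < K < W < S < L < R < P < V < U < T < N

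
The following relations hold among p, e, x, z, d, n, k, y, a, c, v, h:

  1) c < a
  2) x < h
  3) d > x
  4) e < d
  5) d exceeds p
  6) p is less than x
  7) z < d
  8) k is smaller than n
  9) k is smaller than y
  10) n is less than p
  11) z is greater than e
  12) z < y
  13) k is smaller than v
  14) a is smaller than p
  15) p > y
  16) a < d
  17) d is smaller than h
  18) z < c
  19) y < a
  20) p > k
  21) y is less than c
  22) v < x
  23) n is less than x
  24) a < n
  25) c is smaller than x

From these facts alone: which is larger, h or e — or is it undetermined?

Link the given pairs in sequence: e < z; z < y; y < c; c < a; a < n; n < p; p < x; x < d; d < h.
Together: e < z < y < c < a < n < p < x < d < h.
So h is larger.

h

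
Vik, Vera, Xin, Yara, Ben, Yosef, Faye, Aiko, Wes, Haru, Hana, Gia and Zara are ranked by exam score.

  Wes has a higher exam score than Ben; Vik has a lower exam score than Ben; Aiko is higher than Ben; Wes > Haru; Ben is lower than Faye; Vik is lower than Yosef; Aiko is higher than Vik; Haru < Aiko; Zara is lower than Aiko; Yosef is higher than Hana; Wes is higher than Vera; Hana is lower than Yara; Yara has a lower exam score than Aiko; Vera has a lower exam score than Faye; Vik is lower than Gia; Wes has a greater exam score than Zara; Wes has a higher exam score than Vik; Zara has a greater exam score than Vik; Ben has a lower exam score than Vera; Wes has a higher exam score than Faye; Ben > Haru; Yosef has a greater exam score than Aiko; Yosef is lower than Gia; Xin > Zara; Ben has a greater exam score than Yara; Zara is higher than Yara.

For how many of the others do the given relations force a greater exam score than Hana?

Directly above Hana: Yara, Yosef.
One step further: Zara, Ben, Aiko, Gia (6 so far).
One step further: Vera, Faye, Xin, Wes (10 so far).
No other element is forced above Hana by the given relations, so the count is 10.

10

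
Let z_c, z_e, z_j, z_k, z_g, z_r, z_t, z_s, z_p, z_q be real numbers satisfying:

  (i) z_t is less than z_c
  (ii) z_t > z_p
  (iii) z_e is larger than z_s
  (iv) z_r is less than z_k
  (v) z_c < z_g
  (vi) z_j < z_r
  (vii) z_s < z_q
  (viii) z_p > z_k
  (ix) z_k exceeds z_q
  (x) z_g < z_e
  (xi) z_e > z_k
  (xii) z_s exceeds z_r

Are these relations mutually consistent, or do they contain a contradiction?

consistent

Every relation is compatible with z_j < z_r < z_s < z_q < z_k < z_p < z_t < z_c < z_g < z_e; the set is consistent.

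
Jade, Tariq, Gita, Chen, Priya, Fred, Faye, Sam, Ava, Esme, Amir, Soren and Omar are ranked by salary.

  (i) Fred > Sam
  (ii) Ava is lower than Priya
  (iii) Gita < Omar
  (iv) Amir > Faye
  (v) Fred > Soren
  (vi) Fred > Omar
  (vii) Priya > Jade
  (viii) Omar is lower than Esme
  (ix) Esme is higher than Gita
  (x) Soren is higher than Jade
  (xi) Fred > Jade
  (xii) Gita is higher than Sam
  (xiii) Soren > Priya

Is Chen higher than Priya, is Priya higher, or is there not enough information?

undetermined

Following every chain through Chen: nothing is chained to Chen.
Priya is not reached, and no chain runs the other way from Priya to Chen.
So the given relations leave the order of Chen and Priya undetermined.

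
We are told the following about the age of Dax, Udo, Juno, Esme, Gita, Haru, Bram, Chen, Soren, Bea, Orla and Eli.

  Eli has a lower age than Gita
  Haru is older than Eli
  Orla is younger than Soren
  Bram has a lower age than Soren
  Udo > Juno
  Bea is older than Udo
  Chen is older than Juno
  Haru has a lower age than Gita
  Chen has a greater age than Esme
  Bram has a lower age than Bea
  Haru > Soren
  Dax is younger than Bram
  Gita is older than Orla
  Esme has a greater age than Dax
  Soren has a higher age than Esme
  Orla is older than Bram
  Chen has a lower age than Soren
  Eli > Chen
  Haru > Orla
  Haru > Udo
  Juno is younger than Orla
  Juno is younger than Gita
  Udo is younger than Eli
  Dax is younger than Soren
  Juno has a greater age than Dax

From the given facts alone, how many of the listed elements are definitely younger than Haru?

The elements the relations force below Haru are Dax, Bram, Esme, Juno, Orla, Chen, Udo, Soren, Eli — no chain reaches any other.
That is 9.

9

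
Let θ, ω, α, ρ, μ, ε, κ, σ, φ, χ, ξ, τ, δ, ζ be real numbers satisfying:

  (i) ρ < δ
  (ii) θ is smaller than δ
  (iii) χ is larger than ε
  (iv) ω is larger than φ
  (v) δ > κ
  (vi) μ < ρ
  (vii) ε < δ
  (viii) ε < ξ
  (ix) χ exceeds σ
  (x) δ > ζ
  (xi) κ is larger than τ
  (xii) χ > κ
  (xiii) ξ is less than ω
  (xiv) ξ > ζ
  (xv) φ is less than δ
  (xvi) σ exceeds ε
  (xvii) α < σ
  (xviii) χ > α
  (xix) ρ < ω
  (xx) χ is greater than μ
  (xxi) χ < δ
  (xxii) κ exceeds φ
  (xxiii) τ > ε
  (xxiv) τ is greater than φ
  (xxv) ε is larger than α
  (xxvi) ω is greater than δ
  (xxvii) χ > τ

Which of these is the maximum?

Chaining downward from ω: directly below it, φ, ρ, ξ, δ; then ε, μ, ζ, κ, χ, θ; then α, τ, σ.
That covers every other element, and nothing is given above ω, so ω is the maximum.

ω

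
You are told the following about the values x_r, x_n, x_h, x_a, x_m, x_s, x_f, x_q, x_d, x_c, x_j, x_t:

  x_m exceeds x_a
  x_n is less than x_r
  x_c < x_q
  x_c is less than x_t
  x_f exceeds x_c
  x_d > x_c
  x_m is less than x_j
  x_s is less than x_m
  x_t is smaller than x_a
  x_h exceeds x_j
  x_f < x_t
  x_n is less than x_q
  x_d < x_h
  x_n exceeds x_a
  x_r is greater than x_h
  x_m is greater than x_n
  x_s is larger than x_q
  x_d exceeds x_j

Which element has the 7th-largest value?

x_q

Chaining the given pairs: x_c < x_f < x_t < x_a < x_n < x_q < x_s < x_m < x_j < x_d < x_h < x_r.
Counting 7 from the largest end gives x_q.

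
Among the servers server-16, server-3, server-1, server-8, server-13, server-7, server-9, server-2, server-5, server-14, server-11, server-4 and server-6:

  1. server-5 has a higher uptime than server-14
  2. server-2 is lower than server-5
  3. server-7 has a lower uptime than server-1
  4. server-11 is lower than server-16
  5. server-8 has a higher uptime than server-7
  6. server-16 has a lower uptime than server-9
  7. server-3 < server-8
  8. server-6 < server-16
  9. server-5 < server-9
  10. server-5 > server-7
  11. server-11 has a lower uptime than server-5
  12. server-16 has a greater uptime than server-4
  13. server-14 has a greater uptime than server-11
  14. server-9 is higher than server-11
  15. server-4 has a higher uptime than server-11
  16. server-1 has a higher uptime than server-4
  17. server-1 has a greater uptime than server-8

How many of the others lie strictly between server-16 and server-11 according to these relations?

1

Chaining upward from server-11 reaches: server-4, server-14, server-1, server-5, server-9.
Chaining downward from server-16 reaches: server-4, server-6.
Strictly between server-11 and server-16 are those in both lists: server-4 — 1 element.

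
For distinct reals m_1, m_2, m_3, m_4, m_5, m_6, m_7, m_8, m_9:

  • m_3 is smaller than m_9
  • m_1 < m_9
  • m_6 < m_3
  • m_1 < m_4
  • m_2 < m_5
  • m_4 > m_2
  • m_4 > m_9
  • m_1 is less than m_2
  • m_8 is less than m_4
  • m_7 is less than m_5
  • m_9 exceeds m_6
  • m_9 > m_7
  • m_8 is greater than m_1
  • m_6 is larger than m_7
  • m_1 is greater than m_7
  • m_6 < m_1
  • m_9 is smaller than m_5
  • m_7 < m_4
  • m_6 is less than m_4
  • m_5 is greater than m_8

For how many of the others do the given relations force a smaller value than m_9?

From m_9 the given relations immediately reach m_7, m_6, m_1, m_3.
Nothing else is reachable below m_9; 4 in all.

4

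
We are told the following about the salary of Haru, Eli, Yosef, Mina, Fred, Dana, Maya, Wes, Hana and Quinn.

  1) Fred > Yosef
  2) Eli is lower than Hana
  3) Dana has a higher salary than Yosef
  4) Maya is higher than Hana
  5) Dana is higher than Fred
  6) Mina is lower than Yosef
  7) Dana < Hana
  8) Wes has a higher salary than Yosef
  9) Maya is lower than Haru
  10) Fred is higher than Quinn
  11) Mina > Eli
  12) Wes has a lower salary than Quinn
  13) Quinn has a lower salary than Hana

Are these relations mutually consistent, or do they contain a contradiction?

consistent

The single ordering Eli < Mina < Yosef < Wes < Quinn < Fred < Dana < Hana < Maya < Haru satisfies every listed relation, so no contradiction arises.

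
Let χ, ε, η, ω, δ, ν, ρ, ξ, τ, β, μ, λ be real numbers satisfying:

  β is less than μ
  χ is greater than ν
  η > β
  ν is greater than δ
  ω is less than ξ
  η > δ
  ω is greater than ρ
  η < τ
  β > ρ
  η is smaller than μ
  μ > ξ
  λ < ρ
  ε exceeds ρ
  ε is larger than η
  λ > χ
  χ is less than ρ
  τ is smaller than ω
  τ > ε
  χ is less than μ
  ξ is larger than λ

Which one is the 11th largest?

ν

The consecutive relations fix a unique order: δ < ν < χ < λ < ρ < β < η < ε < τ < ω < ξ < μ.
The 11th largest is ν.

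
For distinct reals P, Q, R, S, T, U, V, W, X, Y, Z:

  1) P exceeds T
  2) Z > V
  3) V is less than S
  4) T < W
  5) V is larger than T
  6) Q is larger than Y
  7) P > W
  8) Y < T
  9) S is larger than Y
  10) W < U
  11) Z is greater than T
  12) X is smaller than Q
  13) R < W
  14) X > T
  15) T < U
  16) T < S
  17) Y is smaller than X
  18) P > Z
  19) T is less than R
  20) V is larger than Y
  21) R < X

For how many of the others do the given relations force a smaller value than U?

4

Directly below U: T, W.
One step further: Y, R (4 so far).
Nothing else is reachable below U; 4 in all.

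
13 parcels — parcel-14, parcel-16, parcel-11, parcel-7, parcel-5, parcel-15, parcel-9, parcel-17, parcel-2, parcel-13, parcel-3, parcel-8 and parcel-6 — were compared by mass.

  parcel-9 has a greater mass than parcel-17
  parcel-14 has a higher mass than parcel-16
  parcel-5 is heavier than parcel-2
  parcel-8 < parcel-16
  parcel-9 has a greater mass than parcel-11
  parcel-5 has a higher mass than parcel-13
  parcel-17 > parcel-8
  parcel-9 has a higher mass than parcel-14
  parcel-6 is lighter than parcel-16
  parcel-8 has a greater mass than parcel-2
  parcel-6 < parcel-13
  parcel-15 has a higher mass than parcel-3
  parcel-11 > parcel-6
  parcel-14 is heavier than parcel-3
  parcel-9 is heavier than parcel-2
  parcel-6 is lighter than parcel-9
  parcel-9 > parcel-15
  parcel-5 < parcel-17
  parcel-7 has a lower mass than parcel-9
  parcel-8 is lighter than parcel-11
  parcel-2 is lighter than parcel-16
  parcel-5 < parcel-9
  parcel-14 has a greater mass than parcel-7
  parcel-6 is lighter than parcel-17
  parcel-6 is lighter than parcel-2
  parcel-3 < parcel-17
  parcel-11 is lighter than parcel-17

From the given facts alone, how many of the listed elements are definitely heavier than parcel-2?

Directly above parcel-2: parcel-8, parcel-5, parcel-16, parcel-9.
One step further: parcel-11, parcel-17, parcel-14 (7 so far).
No other element is forced above parcel-2 by the given relations, so the count is 7.

7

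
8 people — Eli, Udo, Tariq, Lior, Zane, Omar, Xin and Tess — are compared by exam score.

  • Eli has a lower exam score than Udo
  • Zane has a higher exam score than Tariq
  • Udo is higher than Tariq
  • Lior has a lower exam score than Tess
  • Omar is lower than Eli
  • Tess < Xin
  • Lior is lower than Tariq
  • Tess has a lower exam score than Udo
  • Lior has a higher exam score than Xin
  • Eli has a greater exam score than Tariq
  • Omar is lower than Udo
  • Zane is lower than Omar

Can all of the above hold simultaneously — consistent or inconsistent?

inconsistent

Chaining the given relations yields Tess < Xin < Lior, so Tess < Lior. But one relation states Lior < Tess. These cannot both hold.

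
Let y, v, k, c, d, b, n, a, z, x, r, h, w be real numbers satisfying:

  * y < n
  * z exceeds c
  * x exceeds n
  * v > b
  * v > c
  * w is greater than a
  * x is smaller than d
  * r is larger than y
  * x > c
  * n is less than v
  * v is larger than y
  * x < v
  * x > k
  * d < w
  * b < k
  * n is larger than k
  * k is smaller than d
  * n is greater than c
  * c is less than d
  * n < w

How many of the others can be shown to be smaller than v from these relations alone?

The elements the relations force below v are b, y, k, c, n, x — no chain reaches any other.
That is 6.

6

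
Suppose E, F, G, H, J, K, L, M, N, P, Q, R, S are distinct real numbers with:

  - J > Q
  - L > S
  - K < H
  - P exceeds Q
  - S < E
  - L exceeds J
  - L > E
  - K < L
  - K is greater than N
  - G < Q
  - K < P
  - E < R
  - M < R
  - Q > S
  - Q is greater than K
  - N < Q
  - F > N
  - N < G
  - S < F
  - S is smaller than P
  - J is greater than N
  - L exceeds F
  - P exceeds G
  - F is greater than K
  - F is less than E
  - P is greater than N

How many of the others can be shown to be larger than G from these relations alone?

4

From G the given relations immediately reach Q, P.
From those, J — 3 in total.
From those, L — 4 in total.
Nothing else is reachable above G; 4 in all.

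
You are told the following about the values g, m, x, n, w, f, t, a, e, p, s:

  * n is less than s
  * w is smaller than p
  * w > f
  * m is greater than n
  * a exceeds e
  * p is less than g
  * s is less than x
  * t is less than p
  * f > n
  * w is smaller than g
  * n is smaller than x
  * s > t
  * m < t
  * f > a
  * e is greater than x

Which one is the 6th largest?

Chaining the given pairs: n < m < t < s < x < e < a < f < w < p < g.
Counting 6 from the largest end gives e.

e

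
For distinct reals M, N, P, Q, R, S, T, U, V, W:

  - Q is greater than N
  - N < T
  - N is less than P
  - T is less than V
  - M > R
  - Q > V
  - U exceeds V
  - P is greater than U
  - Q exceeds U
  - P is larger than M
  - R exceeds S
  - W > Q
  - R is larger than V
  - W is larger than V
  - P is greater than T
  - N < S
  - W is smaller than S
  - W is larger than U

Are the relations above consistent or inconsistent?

Every relation is compatible with N < T < V < U < Q < W < S < R < M < P; the set is consistent.

consistent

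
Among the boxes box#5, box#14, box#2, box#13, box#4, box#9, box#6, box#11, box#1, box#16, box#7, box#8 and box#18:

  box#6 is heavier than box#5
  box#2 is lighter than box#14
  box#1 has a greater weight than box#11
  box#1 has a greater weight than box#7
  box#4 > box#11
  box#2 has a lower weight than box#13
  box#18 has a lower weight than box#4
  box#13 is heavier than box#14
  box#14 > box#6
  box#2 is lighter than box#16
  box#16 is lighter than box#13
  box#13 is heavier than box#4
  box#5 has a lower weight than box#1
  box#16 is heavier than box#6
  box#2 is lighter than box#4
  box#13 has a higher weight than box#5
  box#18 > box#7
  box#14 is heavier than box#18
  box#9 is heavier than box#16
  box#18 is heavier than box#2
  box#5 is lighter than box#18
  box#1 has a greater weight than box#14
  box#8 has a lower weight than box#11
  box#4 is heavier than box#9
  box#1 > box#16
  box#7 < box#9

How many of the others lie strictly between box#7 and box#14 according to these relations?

1

Chaining upward from box#7 reaches: box#18, box#1, box#9, box#4, box#13.
Chaining downward from box#14 reaches: box#2, box#5, box#6, box#18.
Strictly between box#7 and box#14 are those in both lists: box#18 — 1 element.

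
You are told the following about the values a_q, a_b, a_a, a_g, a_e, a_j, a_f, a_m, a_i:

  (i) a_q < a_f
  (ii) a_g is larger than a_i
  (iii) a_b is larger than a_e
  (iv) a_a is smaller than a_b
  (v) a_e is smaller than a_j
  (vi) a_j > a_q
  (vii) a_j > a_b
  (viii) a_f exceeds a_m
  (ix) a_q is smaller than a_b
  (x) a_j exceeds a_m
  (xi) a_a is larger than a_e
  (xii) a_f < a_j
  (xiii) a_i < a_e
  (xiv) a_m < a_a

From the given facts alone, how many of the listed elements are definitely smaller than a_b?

Directly below a_b: a_q, a_e, a_a.
One step further: a_m, a_i (5 so far).
Nothing else is reachable below a_b; 5 in all.

5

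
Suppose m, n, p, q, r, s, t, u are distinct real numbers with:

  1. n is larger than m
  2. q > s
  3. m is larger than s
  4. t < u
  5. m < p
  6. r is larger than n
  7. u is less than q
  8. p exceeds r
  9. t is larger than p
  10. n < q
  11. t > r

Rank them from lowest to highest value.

Nothing is placed below s, so it is least; from there s < m; m < n; n < r; r < p; p < t; t < u; u < q, each given directly.

s < m < n < r < p < t < u < q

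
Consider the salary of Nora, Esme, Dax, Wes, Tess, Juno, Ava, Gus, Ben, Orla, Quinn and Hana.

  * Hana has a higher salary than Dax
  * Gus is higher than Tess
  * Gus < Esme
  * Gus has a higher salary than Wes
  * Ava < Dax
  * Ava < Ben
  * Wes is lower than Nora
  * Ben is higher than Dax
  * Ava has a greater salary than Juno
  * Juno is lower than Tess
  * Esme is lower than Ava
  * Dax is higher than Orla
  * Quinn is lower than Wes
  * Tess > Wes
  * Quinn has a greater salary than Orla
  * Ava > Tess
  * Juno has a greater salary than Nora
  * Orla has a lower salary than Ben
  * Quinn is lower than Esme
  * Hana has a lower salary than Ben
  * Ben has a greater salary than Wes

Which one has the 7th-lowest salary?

Gus

The consecutive relations fix a unique order: Orla < Quinn < Wes < Nora < Juno < Tess < Gus < Esme < Ava < Dax < Hana < Ben.
Counting 7 from the smallest end gives Gus.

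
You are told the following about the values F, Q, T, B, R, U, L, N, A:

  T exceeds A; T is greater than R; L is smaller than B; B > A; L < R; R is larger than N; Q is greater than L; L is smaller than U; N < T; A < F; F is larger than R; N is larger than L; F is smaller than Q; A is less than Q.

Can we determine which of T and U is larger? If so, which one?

undetermined

Following every chain through U: below U we get L.
T is not reached, and no chain runs the other way from T to U.
So the given relations leave the order of U and T undetermined.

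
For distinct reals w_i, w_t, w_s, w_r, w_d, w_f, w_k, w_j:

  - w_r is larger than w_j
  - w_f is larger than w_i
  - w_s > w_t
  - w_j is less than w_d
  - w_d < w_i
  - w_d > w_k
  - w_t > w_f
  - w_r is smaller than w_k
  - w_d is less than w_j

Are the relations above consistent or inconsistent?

We have w_d < w_j stated directly, yet also w_j < w_r < w_k < w_d by chaining the others — so w_j < w_d. Contradiction.

inconsistent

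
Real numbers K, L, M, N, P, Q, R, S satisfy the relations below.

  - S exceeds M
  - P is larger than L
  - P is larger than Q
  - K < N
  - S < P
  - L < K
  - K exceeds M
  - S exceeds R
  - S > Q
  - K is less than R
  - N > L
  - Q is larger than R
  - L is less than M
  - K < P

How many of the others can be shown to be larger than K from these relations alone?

The elements the relations force above K are R, Q, S, P, N — no chain reaches any other.
That is 5.

5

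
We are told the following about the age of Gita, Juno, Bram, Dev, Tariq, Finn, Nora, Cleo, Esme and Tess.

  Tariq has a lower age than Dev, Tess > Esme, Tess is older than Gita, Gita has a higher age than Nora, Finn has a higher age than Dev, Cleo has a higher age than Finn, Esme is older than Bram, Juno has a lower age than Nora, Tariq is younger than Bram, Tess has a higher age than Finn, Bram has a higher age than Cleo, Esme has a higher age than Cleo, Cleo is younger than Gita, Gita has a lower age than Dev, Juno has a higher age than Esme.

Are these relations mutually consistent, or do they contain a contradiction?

We have Gita < Dev stated directly, yet also Dev < Finn < Cleo < Bram < Esme < Juno < Nora < Gita by chaining the others — so Dev < Gita. Contradiction.

inconsistent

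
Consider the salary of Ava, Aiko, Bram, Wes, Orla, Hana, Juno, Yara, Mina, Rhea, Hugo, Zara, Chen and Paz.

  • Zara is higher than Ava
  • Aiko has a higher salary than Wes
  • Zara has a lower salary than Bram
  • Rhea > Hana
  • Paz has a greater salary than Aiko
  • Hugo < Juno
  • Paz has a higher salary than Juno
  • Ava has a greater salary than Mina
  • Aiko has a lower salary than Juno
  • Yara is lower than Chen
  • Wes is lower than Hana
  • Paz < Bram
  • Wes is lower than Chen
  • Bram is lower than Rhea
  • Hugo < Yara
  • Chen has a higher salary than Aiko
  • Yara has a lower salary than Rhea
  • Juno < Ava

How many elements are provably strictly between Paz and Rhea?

1

Chaining upward from Paz reaches: Bram.
Chaining downward from Rhea reaches: Hugo, Mina, Wes, Yara, Aiko, Hana, Juno, Ava, Zara, Bram.
Strictly between Paz and Rhea are those in both lists: Bram — 1 element.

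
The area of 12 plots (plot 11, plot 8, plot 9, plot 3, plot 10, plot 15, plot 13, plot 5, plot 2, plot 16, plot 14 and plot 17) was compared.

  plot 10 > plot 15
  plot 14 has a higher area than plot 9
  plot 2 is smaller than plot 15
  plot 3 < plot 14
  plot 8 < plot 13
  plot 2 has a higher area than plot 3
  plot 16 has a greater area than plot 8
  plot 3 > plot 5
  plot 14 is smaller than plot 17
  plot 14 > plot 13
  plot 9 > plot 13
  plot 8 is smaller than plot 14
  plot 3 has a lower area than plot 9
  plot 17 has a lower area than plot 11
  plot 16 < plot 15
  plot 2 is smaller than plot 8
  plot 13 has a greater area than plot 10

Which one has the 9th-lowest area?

plot 9

Piecing the relations together gives one ordering: plot 5 < plot 3 < plot 2 < plot 8 < plot 16 < plot 15 < plot 10 < plot 13 < plot 9 < plot 14 < plot 17 < plot 11.
The 9th smallest is plot 9.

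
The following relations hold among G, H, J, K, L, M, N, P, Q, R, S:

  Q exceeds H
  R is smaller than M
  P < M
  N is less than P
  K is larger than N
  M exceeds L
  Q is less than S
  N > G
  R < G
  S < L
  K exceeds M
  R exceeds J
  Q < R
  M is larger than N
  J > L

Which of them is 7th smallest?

The consecutive relations fix a unique order: H < Q < S < L < J < R < G < N < P < M < K.
The 7th smallest is G.

G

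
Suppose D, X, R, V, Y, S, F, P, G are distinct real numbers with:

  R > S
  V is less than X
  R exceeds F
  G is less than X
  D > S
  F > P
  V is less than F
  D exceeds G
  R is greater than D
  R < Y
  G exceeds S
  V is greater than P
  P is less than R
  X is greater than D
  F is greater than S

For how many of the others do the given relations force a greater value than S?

6

The elements the relations force above S are G, D, F, R, Y, X — no chain reaches any other.
That is 6.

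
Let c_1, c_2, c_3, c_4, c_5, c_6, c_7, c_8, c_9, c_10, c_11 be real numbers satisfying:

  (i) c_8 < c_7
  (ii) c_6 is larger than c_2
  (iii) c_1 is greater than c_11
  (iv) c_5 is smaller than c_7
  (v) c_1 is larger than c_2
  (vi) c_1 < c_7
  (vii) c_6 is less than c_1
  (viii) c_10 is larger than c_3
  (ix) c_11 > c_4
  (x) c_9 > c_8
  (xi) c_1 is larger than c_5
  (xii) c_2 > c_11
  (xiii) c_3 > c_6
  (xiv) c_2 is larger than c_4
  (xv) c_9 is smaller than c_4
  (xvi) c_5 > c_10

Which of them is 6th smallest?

c_6

Chaining the given pairs: c_8 < c_9 < c_4 < c_11 < c_2 < c_6 < c_3 < c_10 < c_5 < c_1 < c_7.
Counting 6 from the smallest end gives c_6.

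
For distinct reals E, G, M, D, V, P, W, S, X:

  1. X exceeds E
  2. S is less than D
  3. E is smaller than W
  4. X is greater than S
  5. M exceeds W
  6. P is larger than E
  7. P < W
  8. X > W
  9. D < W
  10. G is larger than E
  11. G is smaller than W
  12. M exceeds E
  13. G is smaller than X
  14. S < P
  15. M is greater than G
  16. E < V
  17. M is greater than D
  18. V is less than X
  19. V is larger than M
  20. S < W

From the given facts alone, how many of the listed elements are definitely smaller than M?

Directly below M: E, G, D, W.
One step further: S, P (6 so far).
No other element is forced below M by the given relations, so the count is 6.

6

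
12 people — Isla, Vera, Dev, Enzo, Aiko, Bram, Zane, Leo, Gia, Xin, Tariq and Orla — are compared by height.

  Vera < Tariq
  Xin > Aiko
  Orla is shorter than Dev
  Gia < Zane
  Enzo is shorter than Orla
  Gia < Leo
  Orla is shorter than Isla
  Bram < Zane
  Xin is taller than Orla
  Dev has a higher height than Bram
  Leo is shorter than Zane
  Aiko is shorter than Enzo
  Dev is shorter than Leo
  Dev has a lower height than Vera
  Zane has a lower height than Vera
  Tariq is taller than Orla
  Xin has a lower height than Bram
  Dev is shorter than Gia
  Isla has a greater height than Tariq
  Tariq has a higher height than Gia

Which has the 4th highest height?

Zane

The consecutive relations fix a unique order: Aiko < Enzo < Orla < Xin < Bram < Dev < Gia < Leo < Zane < Vera < Tariq < Isla.
Counting 4 from the largest end gives Zane.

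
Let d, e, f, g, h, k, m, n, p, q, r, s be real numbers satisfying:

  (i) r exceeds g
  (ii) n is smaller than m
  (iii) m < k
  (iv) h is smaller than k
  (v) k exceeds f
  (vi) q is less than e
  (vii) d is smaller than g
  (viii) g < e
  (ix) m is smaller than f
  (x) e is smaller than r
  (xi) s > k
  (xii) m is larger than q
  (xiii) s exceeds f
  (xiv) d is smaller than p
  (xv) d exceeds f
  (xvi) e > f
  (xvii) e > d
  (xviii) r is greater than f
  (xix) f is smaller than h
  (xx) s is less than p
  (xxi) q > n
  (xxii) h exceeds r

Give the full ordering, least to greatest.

Nothing is placed below n, so it is least; from there n < q; q < m; m < f; f < d; d < g; g < e; e < r; r < h; h < k; k < s; s < p, each given directly.

n < q < m < f < d < g < e < r < h < k < s < p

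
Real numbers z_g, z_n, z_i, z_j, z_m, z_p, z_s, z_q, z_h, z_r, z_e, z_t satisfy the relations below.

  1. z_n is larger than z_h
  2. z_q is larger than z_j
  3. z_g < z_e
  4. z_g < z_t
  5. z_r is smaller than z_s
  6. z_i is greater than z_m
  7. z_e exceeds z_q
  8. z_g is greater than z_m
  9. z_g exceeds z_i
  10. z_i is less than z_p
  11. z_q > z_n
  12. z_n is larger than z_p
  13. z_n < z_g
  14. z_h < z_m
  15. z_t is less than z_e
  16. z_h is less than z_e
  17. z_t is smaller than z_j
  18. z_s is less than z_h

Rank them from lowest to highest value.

Each adjacent pair is fixed by a given relation: z_r < z_s; z_s < z_h; z_h < z_m; z_m < z_i; z_i < z_p; z_p < z_n; z_n < z_g; z_g < z_t; z_t < z_j; z_j < z_q; z_q < z_e. Chaining them end to end gives the full order.

z_r < z_s < z_h < z_m < z_i < z_p < z_n < z_g < z_t < z_j < z_q < z_e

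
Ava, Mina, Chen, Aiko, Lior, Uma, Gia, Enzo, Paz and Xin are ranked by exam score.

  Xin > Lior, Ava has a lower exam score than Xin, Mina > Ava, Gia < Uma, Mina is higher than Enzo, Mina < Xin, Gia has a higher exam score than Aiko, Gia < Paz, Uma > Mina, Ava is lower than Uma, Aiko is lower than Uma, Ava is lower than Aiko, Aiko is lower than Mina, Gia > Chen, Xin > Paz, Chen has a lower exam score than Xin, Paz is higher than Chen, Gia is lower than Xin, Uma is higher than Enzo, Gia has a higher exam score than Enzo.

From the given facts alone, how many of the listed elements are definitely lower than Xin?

The elements the relations force below Xin are Ava, Aiko, Chen, Enzo, Gia, Paz, Mina, Lior — no chain reaches any other.
That is 8.

8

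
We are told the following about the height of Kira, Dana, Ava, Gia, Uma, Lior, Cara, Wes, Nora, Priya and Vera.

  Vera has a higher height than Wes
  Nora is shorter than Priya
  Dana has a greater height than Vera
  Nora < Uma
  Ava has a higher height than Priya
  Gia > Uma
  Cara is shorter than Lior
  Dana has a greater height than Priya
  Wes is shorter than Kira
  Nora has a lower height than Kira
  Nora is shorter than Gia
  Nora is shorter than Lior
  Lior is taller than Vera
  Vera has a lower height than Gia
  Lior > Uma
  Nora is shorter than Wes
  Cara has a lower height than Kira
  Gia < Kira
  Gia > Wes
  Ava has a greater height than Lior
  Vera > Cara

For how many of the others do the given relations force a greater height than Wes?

6

From Wes the given relations immediately reach Vera, Gia, Kira.
From those, Dana, Lior — 5 in total.
From those, Ava — 6 in total.
No other element is forced above Wes by the given relations, so the count is 6.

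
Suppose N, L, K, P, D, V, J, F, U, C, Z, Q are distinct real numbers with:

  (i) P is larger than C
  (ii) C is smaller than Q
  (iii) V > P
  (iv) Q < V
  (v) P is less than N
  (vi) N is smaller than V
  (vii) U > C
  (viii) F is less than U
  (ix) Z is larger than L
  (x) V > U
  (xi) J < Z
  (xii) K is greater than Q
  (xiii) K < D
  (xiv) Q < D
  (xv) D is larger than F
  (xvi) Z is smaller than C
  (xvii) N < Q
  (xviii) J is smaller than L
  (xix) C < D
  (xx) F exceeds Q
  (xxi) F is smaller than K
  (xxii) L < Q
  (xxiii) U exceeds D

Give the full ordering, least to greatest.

Nothing is placed below J, so it is least; from there J < L; L < Z; Z < C; C < P; P < N; N < Q; Q < F; F < K; K < D; D < U; U < V, each given directly.

J < L < Z < C < P < N < Q < F < K < D < U < V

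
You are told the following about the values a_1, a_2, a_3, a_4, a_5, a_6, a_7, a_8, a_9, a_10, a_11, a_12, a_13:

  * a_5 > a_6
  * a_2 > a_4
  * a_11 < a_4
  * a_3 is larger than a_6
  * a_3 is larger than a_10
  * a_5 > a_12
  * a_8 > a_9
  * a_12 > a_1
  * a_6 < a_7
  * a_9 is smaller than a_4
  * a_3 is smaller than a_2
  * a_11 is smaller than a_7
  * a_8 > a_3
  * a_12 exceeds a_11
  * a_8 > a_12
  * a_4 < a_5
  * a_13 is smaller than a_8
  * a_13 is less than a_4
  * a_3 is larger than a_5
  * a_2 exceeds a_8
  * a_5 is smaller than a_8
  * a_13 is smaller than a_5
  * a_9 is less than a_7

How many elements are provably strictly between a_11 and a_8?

4

The relations place a_11 below a_8. An element lies strictly between them when it is forced above a_11 and also forced below a_8.
Above a_11: {a_12, a_4, a_5, a_3, a_2, a_7}. Below a_8: {a_1, a_6, a_13, a_9, a_12, a_10, a_4, a_5, a_3}.
Intersection: {a_12, a_4, a_5, a_3} — 4.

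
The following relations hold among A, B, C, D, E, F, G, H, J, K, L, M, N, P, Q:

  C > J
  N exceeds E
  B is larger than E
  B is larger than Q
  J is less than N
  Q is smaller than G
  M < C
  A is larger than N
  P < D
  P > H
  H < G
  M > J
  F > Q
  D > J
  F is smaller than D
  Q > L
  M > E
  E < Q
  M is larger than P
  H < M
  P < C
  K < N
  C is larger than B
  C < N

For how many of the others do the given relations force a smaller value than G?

4

The elements the relations force below G are H, E, L, Q — no chain reaches any other.
That is 4.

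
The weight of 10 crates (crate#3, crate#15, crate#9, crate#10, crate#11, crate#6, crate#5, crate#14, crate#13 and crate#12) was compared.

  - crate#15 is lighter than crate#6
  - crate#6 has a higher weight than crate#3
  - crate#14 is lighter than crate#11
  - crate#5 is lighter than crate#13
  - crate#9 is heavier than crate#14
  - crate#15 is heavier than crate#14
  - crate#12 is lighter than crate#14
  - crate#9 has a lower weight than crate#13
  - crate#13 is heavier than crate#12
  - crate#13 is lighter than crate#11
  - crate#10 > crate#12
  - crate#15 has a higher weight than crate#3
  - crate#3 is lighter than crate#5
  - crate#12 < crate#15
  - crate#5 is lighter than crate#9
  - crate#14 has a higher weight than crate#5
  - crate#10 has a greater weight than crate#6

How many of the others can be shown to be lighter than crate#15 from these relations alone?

4

The elements the relations force below crate#15 are crate#3, crate#5, crate#12, crate#14 — no chain reaches any other.
That is 4.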